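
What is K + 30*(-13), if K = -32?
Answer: -422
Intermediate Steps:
K + 30*(-13) = -32 + 30*(-13) = -32 - 390 = -422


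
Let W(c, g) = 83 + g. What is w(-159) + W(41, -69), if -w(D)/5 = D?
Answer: 809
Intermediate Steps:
w(D) = -5*D
w(-159) + W(41, -69) = -5*(-159) + (83 - 69) = 795 + 14 = 809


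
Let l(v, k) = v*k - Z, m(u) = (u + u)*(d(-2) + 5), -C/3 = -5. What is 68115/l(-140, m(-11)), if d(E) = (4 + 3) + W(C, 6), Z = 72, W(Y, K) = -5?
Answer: 68115/21488 ≈ 3.1699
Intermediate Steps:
C = 15 (C = -3*(-5) = 15)
d(E) = 2 (d(E) = (4 + 3) - 5 = 7 - 5 = 2)
m(u) = 14*u (m(u) = (u + u)*(2 + 5) = (2*u)*7 = 14*u)
l(v, k) = -72 + k*v (l(v, k) = v*k - 1*72 = k*v - 72 = -72 + k*v)
68115/l(-140, m(-11)) = 68115/(-72 + (14*(-11))*(-140)) = 68115/(-72 - 154*(-140)) = 68115/(-72 + 21560) = 68115/21488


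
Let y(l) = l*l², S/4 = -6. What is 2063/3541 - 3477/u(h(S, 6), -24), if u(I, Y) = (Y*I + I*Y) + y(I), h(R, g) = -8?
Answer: 12576121/453248 ≈ 27.747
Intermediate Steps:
S = -24 (S = 4*(-6) = -24)
y(l) = l³
u(I, Y) = I³ + 2*I*Y (u(I, Y) = (Y*I + I*Y) + I³ = (I*Y + I*Y) + I³ = 2*I*Y + I³ = I³ + 2*I*Y)
2063/3541 - 3477/u(h(S, 6), -24) = 2063/3541 - 3477*(-1/(8*((-8)² + 2*(-24)))) = 2063*(1/3541) - 3477*(-1/(8*(64 - 48))) = 2063/3541 - 3477/((-8*16)) = 2063/3541 - 3477/(-128) = 2063/3541 - 3477*(-1/128) = 2063/3541 + 3477/128 = 12576121/453248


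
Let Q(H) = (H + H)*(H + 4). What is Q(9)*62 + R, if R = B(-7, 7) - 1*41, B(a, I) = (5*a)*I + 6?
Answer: 14228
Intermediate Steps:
B(a, I) = 6 + 5*I*a (B(a, I) = 5*I*a + 6 = 6 + 5*I*a)
Q(H) = 2*H*(4 + H) (Q(H) = (2*H)*(4 + H) = 2*H*(4 + H))
R = -280 (R = (6 + 5*7*(-7)) - 1*41 = (6 - 245) - 41 = -239 - 41 = -280)
Q(9)*62 + R = (2*9*(4 + 9))*62 - 280 = (2*9*13)*62 - 280 = 234*62 - 280 = 14508 - 280 = 14228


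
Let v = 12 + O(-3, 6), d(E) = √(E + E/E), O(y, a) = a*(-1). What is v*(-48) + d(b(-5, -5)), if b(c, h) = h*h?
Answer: -288 + √26 ≈ -282.90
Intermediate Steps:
b(c, h) = h²
O(y, a) = -a
d(E) = √(1 + E) (d(E) = √(E + 1) = √(1 + E))
v = 6 (v = 12 - 1*6 = 12 - 6 = 6)
v*(-48) + d(b(-5, -5)) = 6*(-48) + √(1 + (-5)²) = -288 + √(1 + 25) = -288 + √26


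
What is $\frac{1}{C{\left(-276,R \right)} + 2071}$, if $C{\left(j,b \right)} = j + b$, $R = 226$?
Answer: $\frac{1}{2021} \approx 0.0004948$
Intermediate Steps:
$C{\left(j,b \right)} = b + j$
$\frac{1}{C{\left(-276,R \right)} + 2071} = \frac{1}{\left(226 - 276\right) + 2071} = \frac{1}{-50 + 2071} = \frac{1}{2021}$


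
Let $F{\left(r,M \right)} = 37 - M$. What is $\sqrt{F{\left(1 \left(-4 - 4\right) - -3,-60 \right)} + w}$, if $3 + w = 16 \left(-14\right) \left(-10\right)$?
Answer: $\sqrt{2334} \approx 48.311$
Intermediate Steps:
$w = 2237$ ($w = -3 + 16 \left(-14\right) \left(-10\right) = -3 - -2240 = -3 + 2240 = 2237$)
$\sqrt{F{\left(1 \left(-4 - 4\right) - -3,-60 \right)} + w} = \sqrt{\left(37 - -60\right) + 2237} = \sqrt{\left(37 + 60\right) + 2237} = \sqrt{97 + 2237} = \sqrt{2334}$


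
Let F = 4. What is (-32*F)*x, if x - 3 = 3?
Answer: -768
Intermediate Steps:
x = 6 (x = 3 + 3 = 6)
(-32*F)*x = -32*4*6 = -128*6 = -768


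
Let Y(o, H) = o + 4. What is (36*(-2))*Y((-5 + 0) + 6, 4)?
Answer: -360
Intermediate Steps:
Y(o, H) = 4 + o
(36*(-2))*Y((-5 + 0) + 6, 4) = (36*(-2))*(4 + ((-5 + 0) + 6)) = -72*(4 + (-5 + 6)) = -72*(4 + 1) = -72*5 = -360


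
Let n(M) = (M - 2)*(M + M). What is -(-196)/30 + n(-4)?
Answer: 818/15 ≈ 54.533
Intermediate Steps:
n(M) = 2*M*(-2 + M) (n(M) = (-2 + M)*(2*M) = 2*M*(-2 + M))
-(-196)/30 + n(-4) = -(-196)/30 + 2*(-4)*(-2 - 4) = -(-196)/30 + 2*(-4)*(-6) = -49*(-2/15) + 48 = 98/15 + 48 = 818/15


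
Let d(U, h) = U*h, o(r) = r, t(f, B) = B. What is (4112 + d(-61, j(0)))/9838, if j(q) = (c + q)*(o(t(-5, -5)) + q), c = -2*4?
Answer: 836/4919 ≈ 0.16995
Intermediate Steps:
c = -8
j(q) = (-8 + q)*(-5 + q)
(4112 + d(-61, j(0)))/9838 = (4112 - 61*(40 + 0² - 13*0))/9838 = (4112 - 61*(40 + 0 + 0))*(1/9838) = (4112 - 61*40)*(1/9838) = (4112 - 2440)*(1/9838) = 1672*(1/9838) = 836/4919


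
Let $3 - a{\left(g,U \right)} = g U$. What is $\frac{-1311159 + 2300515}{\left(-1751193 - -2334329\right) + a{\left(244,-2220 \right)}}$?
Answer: $\frac{989356}{1124819} \approx 0.87957$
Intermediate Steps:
$a{\left(g,U \right)} = 3 - U g$ ($a{\left(g,U \right)} = 3 - g U = 3 - U g$)
$\frac{-1311159 + 2300515}{\left(-1751193 - -2334329\right) + a{\left(244,-2220 \right)}} = \frac{-1311159 + 2300515}{\left(-1751193 - -2334329\right) - \left(-3 - 541680\right)} = \frac{989356}{\left(-1751193 + 2334329\right) + \left(3 + 541680\right)} = \frac{989356}{583136 + 541683} = \frac{989356}{1124819}$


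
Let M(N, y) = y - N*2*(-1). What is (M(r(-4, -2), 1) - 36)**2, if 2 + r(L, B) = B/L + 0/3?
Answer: 1444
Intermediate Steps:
r(L, B) = -2 + B/L (r(L, B) = -2 + (B/L + 0/3) = -2 + (B/L + 0*(1/3)) = -2 + (B/L + 0) = -2 + B/L)
M(N, y) = y + 2*N (M(N, y) = y - 2*N*(-1) = y - (-2)*N = y + 2*N)
(M(r(-4, -2), 1) - 36)**2 = ((1 + 2*(-2 - 2/(-4))) - 36)**2 = ((1 + 2*(-2 - 2*(-1/4))) - 36)**2 = ((1 + 2*(-2 + 1/2)) - 36)**2 = ((1 + 2*(-3/2)) - 36)**2 = ((1 - 3) - 36)**2 = (-2 - 36)**2 = (-38)**2 = 1444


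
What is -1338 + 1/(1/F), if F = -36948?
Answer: -38286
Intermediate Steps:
-1338 + 1/(1/F) = -1338 + 1/(1/(-36948)) = -1338 + 1/(-1/36948) = -1338 - 36948 = -38286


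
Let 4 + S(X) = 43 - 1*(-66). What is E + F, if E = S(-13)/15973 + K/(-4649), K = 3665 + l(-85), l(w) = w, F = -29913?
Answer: -2221350517696/74258477 ≈ -29914.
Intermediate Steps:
S(X) = 105 (S(X) = -4 + (43 - 1*(-66)) = -4 + (43 + 66) = -4 + 109 = 105)
K = 3580 (K = 3665 - 85 = 3580)
E = -56695195/74258477 (E = 105/15973 + 3580/(-4649) = 105*(1/15973) + 3580*(-1/4649) = 105/15973 - 3580/4649 = -56695195/74258477 ≈ -0.76348)
E + F = -56695195/74258477 - 29913 = -2221350517696/74258477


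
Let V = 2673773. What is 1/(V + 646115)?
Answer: 1/3319888 ≈ 3.0122e-7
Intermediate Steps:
1/(V + 646115) = 1/(2673773 + 646115) = 1/3319888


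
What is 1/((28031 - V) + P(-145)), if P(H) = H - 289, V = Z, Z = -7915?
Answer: 1/35512 ≈ 2.8159e-5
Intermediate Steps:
V = -7915
P(H) = -289 + H
1/((28031 - V) + P(-145)) = 1/((28031 - 1*(-7915)) + (-289 - 145)) = 1/((28031 + 7915) - 434) = 1/(35946 - 434) = 1/35512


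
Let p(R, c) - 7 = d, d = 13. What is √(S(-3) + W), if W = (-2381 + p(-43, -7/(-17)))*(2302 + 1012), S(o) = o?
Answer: 27*I*√10733 ≈ 2797.2*I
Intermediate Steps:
p(R, c) = 20 (p(R, c) = 7 + 13 = 20)
W = -7824354 (W = (-2381 + 20)*(2302 + 1012) = -2361*3314 = -7824354)
√(S(-3) + W) = √(-3 - 7824354) = √(-7824357) = 27*I*√10733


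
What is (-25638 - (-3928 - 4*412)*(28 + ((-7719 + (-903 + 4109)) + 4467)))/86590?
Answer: -63003/43295 ≈ -1.4552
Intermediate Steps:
(-25638 - (-3928 - 4*412)*(28 + ((-7719 + (-903 + 4109)) + 4467)))/86590 = (-25638 - (-3928 - 1648)*(28 + ((-7719 + 3206) + 4467)))*(1/86590) = (-25638 - (-5576)*(28 + (-4513 + 4467)))*(1/86590) = (-25638 - (-5576)*(28 - 46))*(1/86590) = (-25638 - (-5576)*(-18))*(1/86590) = (-25638 - 1*100368)*(1/86590) = (-25638 - 100368)*(1/86590) = -126006*1/86590 = -63003/43295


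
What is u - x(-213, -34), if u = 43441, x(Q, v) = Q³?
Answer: 9707038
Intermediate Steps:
u - x(-213, -34) = 43441 - 1*(-213)³ = 43441 - 1*(-9663597) = 43441 + 9663597 = 9707038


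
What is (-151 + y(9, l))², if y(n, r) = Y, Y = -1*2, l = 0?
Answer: 23409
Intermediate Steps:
Y = -2
y(n, r) = -2
(-151 + y(9, l))² = (-151 - 2)² = (-153)² = 23409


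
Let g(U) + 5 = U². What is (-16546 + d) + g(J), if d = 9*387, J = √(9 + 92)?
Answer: -12967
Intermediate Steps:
J = √101 ≈ 10.050
d = 3483
g(U) = -5 + U²
(-16546 + d) + g(J) = (-16546 + 3483) + (-5 + (√101)²) = -13063 + (-5 + 101) = -13063 + 96 = -12967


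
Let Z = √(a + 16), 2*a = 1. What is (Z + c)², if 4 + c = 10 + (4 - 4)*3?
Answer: (12 + √66)²/4 ≈ 101.24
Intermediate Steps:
a = ½ (a = (½)*1 = ½ ≈ 0.50000)
c = 6 (c = -4 + (10 + (4 - 4)*3) = -4 + (10 + 0*3) = -4 + (10 + 0) = -4 + 10 = 6)
Z = √66/2 (Z = √(½ + 16) = √(33/2) = √66/2 ≈ 4.0620)
(Z + c)² = (√66/2 + 6)² = (6 + √66/2)²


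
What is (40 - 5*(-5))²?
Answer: 4225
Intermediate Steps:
(40 - 5*(-5))² = (40 + 25)² = 65² = 4225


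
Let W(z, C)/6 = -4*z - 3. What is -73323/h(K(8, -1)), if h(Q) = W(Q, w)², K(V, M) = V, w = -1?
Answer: -8147/4900 ≈ -1.6627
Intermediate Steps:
W(z, C) = -18 - 24*z (W(z, C) = 6*(-4*z - 3) = 6*(-3 - 4*z) = -18 - 24*z)
h(Q) = (-18 - 24*Q)²
-73323/h(K(8, -1)) = -73323*1/(36*(3 + 4*8)²) = -73323*1/(36*(3 + 32)²) = -73323/(36*35²) = -73323/(36*1225) = -73323/44100 = -73323*1/44100 = -8147/4900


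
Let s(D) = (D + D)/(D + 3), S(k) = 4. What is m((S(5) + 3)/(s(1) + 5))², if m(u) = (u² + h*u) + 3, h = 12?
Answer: 5793649/14641 ≈ 395.71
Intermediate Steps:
s(D) = 2*D/(3 + D) (s(D) = (2*D)/(3 + D) = 2*D/(3 + D))
m(u) = 3 + u² + 12*u (m(u) = (u² + 12*u) + 3 = 3 + u² + 12*u)
m((S(5) + 3)/(s(1) + 5))² = (3 + ((4 + 3)/(2*1/(3 + 1) + 5))² + 12*((4 + 3)/(2*1/(3 + 1) + 5)))² = (3 + (7/(2*1/4 + 5))² + 12*(7/(2*1/4 + 5)))² = (3 + (7/(2*1*(¼) + 5))² + 12*(7/(2*1*(¼) + 5)))² = (3 + (7/(½ + 5))² + 12*(7/(½ + 5)))² = (3 + (7/(11/2))² + 12*(7/(11/2)))² = (3 + (7*(2/11))² + 12*(7*(2/11)))² = (3 + (14/11)² + 12*(14/11))² = (3 + 196/121 + 168/11)² = (2407/121)² = 5793649/14641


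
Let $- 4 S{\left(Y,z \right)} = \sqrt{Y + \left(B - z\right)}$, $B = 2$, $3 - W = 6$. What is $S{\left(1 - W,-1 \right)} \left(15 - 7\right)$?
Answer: $- 2 \sqrt{7} \approx -5.2915$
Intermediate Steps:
$W = -3$ ($W = 3 - 6 = -3$)
$S{\left(Y,z \right)} = - \frac{\sqrt{2 + Y - z}}{4}$ ($S{\left(Y,z \right)} = - \frac{\sqrt{Y - \left(-2 + z\right)}}{4} = - \frac{\sqrt{2 + Y - z}}{4}$)
$S{\left(1 - W,-1 \right)} \left(15 - 7\right) = - \frac{\sqrt{2 + \left(1 - -3\right) - -1}}{4} \left(15 - 7\right) = - \frac{\sqrt{2 + \left(1 + 3\right) + 1}}{4} \cdot 8 = - \frac{\sqrt{2 + 4 + 1}}{4} \cdot 8 = - \frac{\sqrt{7}}{4} \cdot 8 = - 2 \sqrt{7}$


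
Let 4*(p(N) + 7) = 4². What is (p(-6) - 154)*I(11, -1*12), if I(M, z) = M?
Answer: -1727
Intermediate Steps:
p(N) = -3 (p(N) = -7 + (¼)*4² = -7 + (¼)*16 = -7 + 4 = -3)
(p(-6) - 154)*I(11, -1*12) = (-3 - 154)*11 = -157*11 = -1727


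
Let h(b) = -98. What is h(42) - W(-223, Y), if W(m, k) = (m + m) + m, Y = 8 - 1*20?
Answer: 571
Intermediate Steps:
Y = -12 (Y = 8 - 20 = -12)
W(m, k) = 3*m (W(m, k) = 2*m + m = 3*m)
h(42) - W(-223, Y) = -98 - 3*(-223) = -98 - 1*(-669) = -98 + 669 = 571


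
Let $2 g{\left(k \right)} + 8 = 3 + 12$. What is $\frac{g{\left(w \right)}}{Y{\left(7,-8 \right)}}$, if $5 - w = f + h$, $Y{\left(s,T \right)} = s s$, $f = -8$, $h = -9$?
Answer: $\frac{1}{14} \approx 0.071429$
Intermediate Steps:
$Y{\left(s,T \right)} = s^{2}$
$w = 22$ ($w = 5 - \left(-8 - 9\right) = 5 - -17 = 5 + 17 = 22$)
$g{\left(k \right)} = \frac{7}{2}$ ($g{\left(k \right)} = -4 + \frac{3 + 12}{2} = -4 + \frac{1}{2} \cdot 15 = -4 + \frac{15}{2} = \frac{7}{2}$)
$\frac{g{\left(w \right)}}{Y{\left(7,-8 \right)}} = \frac{7}{2 \cdot 7^{2}} = \frac{7}{2 \cdot 49} = \frac{7}{2} \cdot \frac{1}{49} = \frac{1}{14}$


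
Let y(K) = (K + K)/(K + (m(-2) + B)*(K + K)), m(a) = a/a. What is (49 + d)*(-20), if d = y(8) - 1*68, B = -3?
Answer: 1180/3 ≈ 393.33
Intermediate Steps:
m(a) = 1
y(K) = -2/3 (y(K) = (K + K)/(K + (1 - 3)*(K + K)) = (2*K)/(K - 4*K) = (2*K)/((-3*K)) = (2*K)*(-1/(3*K)) = -2/3)
d = -206/3 (d = -2/3 - 1*68 = -2/3 - 68 = -206/3 ≈ -68.667)
(49 + d)*(-20) = (49 - 206/3)*(-20) = -59/3*(-20) = 1180/3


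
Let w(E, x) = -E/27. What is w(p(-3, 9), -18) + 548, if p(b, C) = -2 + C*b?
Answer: 14825/27 ≈ 549.07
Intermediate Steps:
w(E, x) = -E/27
w(p(-3, 9), -18) + 548 = -(-2 + 9*(-3))/27 + 548 = -(-2 - 27)/27 + 548 = -1/27*(-29) + 548 = 29/27 + 548 = 14825/27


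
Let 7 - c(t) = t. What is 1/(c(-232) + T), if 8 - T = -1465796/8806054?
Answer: 4403027/1088280567 ≈ 0.0040459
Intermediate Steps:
c(t) = 7 - t
T = 35957114/4403027 (T = 8 - (-1465796)/8806054 = 8 - 1*(-732898/4403027) = 8 + 732898/4403027 = 35957114/4403027 ≈ 8.1665)
1/(c(-232) + T) = 1/((7 - 1*(-232)) + 35957114/4403027) = 1/((7 + 232) + 35957114/4403027) = 1/(239 + 35957114/4403027) = 1/(1088280567/4403027) = 4403027/1088280567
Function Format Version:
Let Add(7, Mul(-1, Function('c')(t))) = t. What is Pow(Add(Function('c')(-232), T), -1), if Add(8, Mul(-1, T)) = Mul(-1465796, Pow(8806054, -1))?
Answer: Rational(4403027, 1088280567) ≈ 0.0040459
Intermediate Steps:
Function('c')(t) = Add(7, Mul(-1, t))
T = Rational(35957114, 4403027) (T = Add(8, Mul(-1, Mul(-1465796, Pow(8806054, -1)))) = Add(8, Mul(-1, Mul(-1465796, Rational(1, 8806054)))) = Add(8, Mul(-1, Rational(-732898, 4403027))) = Add(8, Rational(732898, 4403027)) = Rational(35957114, 4403027) ≈ 8.1665)
Pow(Add(Function('c')(-232), T), -1) = Pow(Add(Add(7, Mul(-1, -232)), Rational(35957114, 4403027)), -1) = Pow(Add(Add(7, 232), Rational(35957114, 4403027)), -1) = Pow(Add(239, Rational(35957114, 4403027)), -1) = Pow(Rational(1088280567, 4403027), -1) = Rational(4403027, 1088280567)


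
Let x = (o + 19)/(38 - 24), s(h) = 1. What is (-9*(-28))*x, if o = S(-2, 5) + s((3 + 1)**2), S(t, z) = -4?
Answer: 288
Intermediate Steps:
o = -3 (o = -4 + 1 = -3)
x = 8/7 (x = (-3 + 19)/(38 - 24) = 16/14 = 16*(1/14) = 8/7 ≈ 1.1429)
(-9*(-28))*x = -9*(-28)*(8/7) = 252*(8/7) = 288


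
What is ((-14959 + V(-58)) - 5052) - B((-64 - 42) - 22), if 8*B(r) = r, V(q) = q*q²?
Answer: -215107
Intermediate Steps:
V(q) = q³
B(r) = r/8
((-14959 + V(-58)) - 5052) - B((-64 - 42) - 22) = ((-14959 + (-58)³) - 5052) - ((-64 - 42) - 22)/8 = ((-14959 - 195112) - 5052) - (-106 - 22)/8 = (-210071 - 5052) - (-128)/8 = -215123 - 1*(-16) = -215123 + 16 = -215107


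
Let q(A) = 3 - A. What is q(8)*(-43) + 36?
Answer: 251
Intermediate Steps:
q(8)*(-43) + 36 = (3 - 1*8)*(-43) + 36 = (3 - 8)*(-43) + 36 = -5*(-43) + 36 = 215 + 36 = 251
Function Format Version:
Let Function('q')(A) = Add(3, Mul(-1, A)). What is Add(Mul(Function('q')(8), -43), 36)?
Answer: 251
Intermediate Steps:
Add(Mul(Function('q')(8), -43), 36) = Add(Mul(Add(3, Mul(-1, 8)), -43), 36) = Add(Mul(Add(3, -8), -43), 36) = Add(Mul(-5, -43), 36) = Add(215, 36) = 251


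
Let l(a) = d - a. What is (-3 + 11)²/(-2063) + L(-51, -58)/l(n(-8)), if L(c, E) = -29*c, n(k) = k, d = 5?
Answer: 3050345/26819 ≈ 113.74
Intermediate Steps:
l(a) = 5 - a
(-3 + 11)²/(-2063) + L(-51, -58)/l(n(-8)) = (-3 + 11)²/(-2063) + (-29*(-51))/(5 - 1*(-8)) = 8²*(-1/2063) + 1479/(5 + 8) = 64*(-1/2063) + 1479/13 = -64/2063 + 1479*(1/13) = -64/2063 + 1479/13 = 3050345/26819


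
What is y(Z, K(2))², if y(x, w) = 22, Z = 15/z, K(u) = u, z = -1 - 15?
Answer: 484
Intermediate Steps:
z = -16
Z = -15/16 (Z = 15/(-16) = 15*(-1/16) = -15/16 ≈ -0.93750)
y(Z, K(2))² = 22² = 484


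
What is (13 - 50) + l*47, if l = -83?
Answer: -3938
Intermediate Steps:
(13 - 50) + l*47 = (13 - 50) - 83*47 = -37 - 3901 = -3938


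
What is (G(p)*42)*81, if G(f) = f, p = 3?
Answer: 10206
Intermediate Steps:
(G(p)*42)*81 = (3*42)*81 = 126*81 = 10206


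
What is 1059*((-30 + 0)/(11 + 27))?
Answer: -15885/19 ≈ -836.05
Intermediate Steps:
1059*((-30 + 0)/(11 + 27)) = 1059*(-30/38) = 1059*(-30*1/38) = 1059*(-15/19) = -15885/19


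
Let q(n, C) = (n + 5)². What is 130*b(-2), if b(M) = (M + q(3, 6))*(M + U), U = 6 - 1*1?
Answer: 24180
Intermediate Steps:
q(n, C) = (5 + n)²
U = 5 (U = 6 - 1 = 5)
b(M) = (5 + M)*(64 + M) (b(M) = (M + (5 + 3)²)*(M + 5) = (M + 8²)*(5 + M) = (M + 64)*(5 + M) = (64 + M)*(5 + M) = (5 + M)*(64 + M))
130*b(-2) = 130*(320 + (-2)² + 69*(-2)) = 130*(320 + 4 - 138) = 130*186 = 24180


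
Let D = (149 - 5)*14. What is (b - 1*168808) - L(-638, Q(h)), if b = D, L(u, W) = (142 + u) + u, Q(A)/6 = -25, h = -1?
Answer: -165658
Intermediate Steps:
Q(A) = -150 (Q(A) = 6*(-25) = -150)
L(u, W) = 142 + 2*u
D = 2016 (D = 144*14 = 2016)
b = 2016
(b - 1*168808) - L(-638, Q(h)) = (2016 - 1*168808) - (142 + 2*(-638)) = (2016 - 168808) - (142 - 1276) = -166792 - 1*(-1134) = -166792 + 1134 = -165658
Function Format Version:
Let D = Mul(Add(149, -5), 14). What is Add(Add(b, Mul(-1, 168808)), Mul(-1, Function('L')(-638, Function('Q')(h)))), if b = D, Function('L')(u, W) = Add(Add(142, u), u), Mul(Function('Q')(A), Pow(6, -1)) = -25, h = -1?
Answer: -165658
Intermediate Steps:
Function('Q')(A) = -150 (Function('Q')(A) = Mul(6, -25) = -150)
Function('L')(u, W) = Add(142, Mul(2, u))
D = 2016 (D = Mul(144, 14) = 2016)
b = 2016
Add(Add(b, Mul(-1, 168808)), Mul(-1, Function('L')(-638, Function('Q')(h)))) = Add(Add(2016, Mul(-1, 168808)), Mul(-1, Add(142, Mul(2, -638)))) = Add(Add(2016, -168808), Mul(-1, Add(142, -1276))) = Add(-166792, Mul(-1, -1134)) = Add(-166792, 1134) = -165658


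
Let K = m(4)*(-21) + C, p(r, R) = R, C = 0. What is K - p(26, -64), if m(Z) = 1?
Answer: 43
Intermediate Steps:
K = -21 (K = 1*(-21) + 0 = -21 + 0 = -21)
K - p(26, -64) = -21 - 1*(-64) = -21 + 64 = 43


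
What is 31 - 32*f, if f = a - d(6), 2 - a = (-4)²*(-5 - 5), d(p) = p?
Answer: -4961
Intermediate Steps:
a = 162 (a = 2 - (-4)²*(-5 - 5) = 2 - 16*(-10) = 2 - 1*(-160) = 2 + 160 = 162)
f = 156 (f = 162 - 1*6 = 162 - 6 = 156)
31 - 32*f = 31 - 32*156 = 31 - 4992 = -4961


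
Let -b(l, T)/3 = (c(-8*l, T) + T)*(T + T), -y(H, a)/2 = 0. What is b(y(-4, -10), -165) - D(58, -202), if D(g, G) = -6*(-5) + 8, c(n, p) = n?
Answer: -163388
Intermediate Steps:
D(g, G) = 38 (D(g, G) = 30 + 8 = 38)
y(H, a) = 0 (y(H, a) = -2*0 = 0)
b(l, T) = -6*T*(T - 8*l) (b(l, T) = -3*(-8*l + T)*(T + T) = -3*(T - 8*l)*2*T = -6*T*(T - 8*l))
b(y(-4, -10), -165) - D(58, -202) = 6*(-165)*(-1*(-165) + 8*0) - 1*38 = 6*(-165)*(165 + 0) - 38 = 6*(-165)*165 - 38 = -163350 - 38 = -163388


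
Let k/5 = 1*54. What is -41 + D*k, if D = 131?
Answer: 35329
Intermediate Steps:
k = 270 (k = 5*(1*54) = 5*54 = 270)
-41 + D*k = -41 + 131*270 = -41 + 35370 = 35329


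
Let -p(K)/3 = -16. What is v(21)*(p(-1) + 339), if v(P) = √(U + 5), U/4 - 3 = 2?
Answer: 1935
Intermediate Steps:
U = 20 (U = 12 + 4*2 = 12 + 8 = 20)
p(K) = 48 (p(K) = -3*(-16) = 48)
v(P) = 5 (v(P) = √(20 + 5) = √25 = 5)
v(21)*(p(-1) + 339) = 5*(48 + 339) = 5*387 = 1935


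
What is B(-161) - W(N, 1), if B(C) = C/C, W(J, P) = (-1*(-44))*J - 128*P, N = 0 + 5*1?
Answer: -91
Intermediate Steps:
N = 5 (N = 0 + 5 = 5)
W(J, P) = -128*P + 44*J (W(J, P) = 44*J - 128*P = -128*P + 44*J)
B(C) = 1
B(-161) - W(N, 1) = 1 - (-128*1 + 44*5) = 1 - (-128 + 220) = 1 - 1*92 = 1 - 92 = -91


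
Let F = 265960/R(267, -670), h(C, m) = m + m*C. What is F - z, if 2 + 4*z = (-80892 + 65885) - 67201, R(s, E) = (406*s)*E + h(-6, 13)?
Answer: 597086232121/29051762 ≈ 20553.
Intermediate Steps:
h(C, m) = m + C*m
R(s, E) = -65 + 406*E*s (R(s, E) = (406*s)*E + 13*(1 - 6) = 406*E*s + 13*(-5) = 406*E*s - 65 = -65 + 406*E*s)
F = -53192/14525881 (F = 265960/(-65 + 406*(-670)*267) = 265960/(-65 - 72629340) = 265960/(-72629405) = 265960*(-1/72629405) = -53192/14525881 ≈ -0.0036619)
z = -41105/2 (z = -1/2 + ((-80892 + 65885) - 67201)/4 = -1/2 + (-15007 - 67201)/4 = -1/2 + (1/4)*(-82208) = -1/2 - 20552 = -41105/2 ≈ -20553.)
F - z = -53192/14525881 - 1*(-41105/2) = -53192/14525881 + 41105/2 = 597086232121/29051762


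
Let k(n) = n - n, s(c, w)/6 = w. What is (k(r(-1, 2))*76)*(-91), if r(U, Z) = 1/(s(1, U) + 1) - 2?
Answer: 0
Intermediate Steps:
s(c, w) = 6*w
r(U, Z) = -2 + 1/(1 + 6*U) (r(U, Z) = 1/(6*U + 1) - 2 = 1/(1 + 6*U) - 2 = -2 + 1/(1 + 6*U))
k(n) = 0
(k(r(-1, 2))*76)*(-91) = (0*76)*(-91) = 0*(-91) = 0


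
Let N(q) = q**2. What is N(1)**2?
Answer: 1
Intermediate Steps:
N(1)**2 = (1**2)**2 = 1**2 = 1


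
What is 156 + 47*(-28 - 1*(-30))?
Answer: 250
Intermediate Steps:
156 + 47*(-28 - 1*(-30)) = 156 + 47*(-28 + 30) = 156 + 47*2 = 156 + 94 = 250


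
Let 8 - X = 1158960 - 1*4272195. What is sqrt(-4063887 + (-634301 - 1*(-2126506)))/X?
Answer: I*sqrt(2571682)/3113243 ≈ 0.00051511*I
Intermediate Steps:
X = 3113243 (X = 8 - (1158960 - 1*4272195) = 8 - (1158960 - 4272195) = 8 - 1*(-3113235) = 8 + 3113235 = 3113243)
sqrt(-4063887 + (-634301 - 1*(-2126506)))/X = sqrt(-4063887 + (-634301 - 1*(-2126506)))/3113243 = sqrt(-4063887 + (-634301 + 2126506))*(1/3113243) = sqrt(-4063887 + 1492205)*(1/3113243) = sqrt(-2571682)*(1/3113243) = (I*sqrt(2571682))*(1/3113243) = I*sqrt(2571682)/3113243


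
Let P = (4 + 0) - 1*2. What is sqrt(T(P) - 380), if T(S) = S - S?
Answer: 2*I*sqrt(95) ≈ 19.494*I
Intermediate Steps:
P = 2 (P = 4 - 2 = 2)
T(S) = 0
sqrt(T(P) - 380) = sqrt(0 - 380) = sqrt(-380) = 2*I*sqrt(95)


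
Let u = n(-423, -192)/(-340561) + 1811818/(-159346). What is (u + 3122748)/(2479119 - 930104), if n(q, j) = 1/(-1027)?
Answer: 87018558334425237438/43165040195215617965 ≈ 2.0159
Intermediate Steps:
n(q, j) = -1/1027
u = -316847241292950/27866121499931 (u = -1/1027/(-340561) + 1811818/(-159346) = -1/1027*(-1/340561) + 1811818*(-1/159346) = 1/349756147 - 905909/79673 = -316847241292950/27866121499931 ≈ -11.370)
(u + 3122748)/(2479119 - 930104) = (-316847241292950/27866121499931 + 3122748)/(2479119 - 930104) = (87018558334425237438/27866121499931)/1549015 = (87018558334425237438/27866121499931)*(1/1549015) = 87018558334425237438/43165040195215617965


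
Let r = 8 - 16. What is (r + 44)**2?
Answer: 1296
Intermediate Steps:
r = -8
(r + 44)**2 = (-8 + 44)**2 = 36**2 = 1296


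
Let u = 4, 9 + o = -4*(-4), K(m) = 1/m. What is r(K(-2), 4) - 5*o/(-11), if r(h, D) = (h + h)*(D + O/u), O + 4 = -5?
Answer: 63/44 ≈ 1.4318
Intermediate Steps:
O = -9 (O = -4 - 5 = -9)
o = 7 (o = -9 - 4*(-4) = -9 + 16 = 7)
r(h, D) = 2*h*(-9/4 + D) (r(h, D) = (h + h)*(D - 9/4) = (2*h)*(D - 9*¼) = (2*h)*(D - 9/4) = (2*h)*(-9/4 + D) = 2*h*(-9/4 + D))
r(K(-2), 4) - 5*o/(-11) = (½)*(-9 + 4*4)/(-2) - 35/(-11) = (½)*(-½)*(-9 + 16) - 35*(-1)/11 = (½)*(-½)*7 - 5*(-7/11) = -7/4 + 35/11 = 63/44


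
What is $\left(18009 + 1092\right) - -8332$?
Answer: $27433$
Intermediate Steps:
$\left(18009 + 1092\right) - -8332 = 19101 + 8332 = 27433$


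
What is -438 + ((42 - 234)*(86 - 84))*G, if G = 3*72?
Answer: -83382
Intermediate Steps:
G = 216
-438 + ((42 - 234)*(86 - 84))*G = -438 + ((42 - 234)*(86 - 84))*216 = -438 - 192*2*216 = -438 - 384*216 = -438 - 82944 = -83382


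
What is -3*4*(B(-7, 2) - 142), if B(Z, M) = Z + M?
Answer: 1764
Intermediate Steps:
B(Z, M) = M + Z
-3*4*(B(-7, 2) - 142) = -3*4*((2 - 7) - 142) = -12*(-5 - 142) = -12*(-147) = -1*(-1764) = 1764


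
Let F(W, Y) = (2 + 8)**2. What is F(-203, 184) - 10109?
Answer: -10009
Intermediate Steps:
F(W, Y) = 100 (F(W, Y) = 10**2 = 100)
F(-203, 184) - 10109 = 100 - 10109 = -10009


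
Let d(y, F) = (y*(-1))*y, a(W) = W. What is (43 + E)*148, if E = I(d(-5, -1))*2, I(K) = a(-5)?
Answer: 4884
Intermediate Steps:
d(y, F) = -y**2 (d(y, F) = (-y)*y = -y**2)
I(K) = -5
E = -10 (E = -5*2 = -10)
(43 + E)*148 = (43 - 10)*148 = 33*148 = 4884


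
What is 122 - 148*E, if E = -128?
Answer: 19066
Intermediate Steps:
122 - 148*E = 122 - 148*(-128) = 122 + 18944 = 19066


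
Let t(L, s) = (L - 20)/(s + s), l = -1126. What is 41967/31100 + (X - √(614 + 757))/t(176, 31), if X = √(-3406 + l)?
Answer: 41967/31100 - 31*√1371/78 + 31*I*√1133/39 ≈ -13.366 + 26.755*I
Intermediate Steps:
t(L, s) = (-20 + L)/(2*s) (t(L, s) = (-20 + L)/((2*s)) = (-20 + L)*(1/(2*s)) = (-20 + L)/(2*s))
X = 2*I*√1133 (X = √(-3406 - 1126) = √(-4532) = 2*I*√1133 ≈ 67.32*I)
41967/31100 + (X - √(614 + 757))/t(176, 31) = 41967/31100 + (2*I*√1133 - √(614 + 757))/(((½)*(-20 + 176)/31)) = 41967*(1/31100) + (2*I*√1133 - √1371)/(((½)*(1/31)*156)) = 41967/31100 + (-√1371 + 2*I*√1133)/(78/31) = 41967/31100 + (-√1371 + 2*I*√1133)*(31/78) = 41967/31100 + (-31*√1371/78 + 31*I*√1133/39) = 41967/31100 - 31*√1371/78 + 31*I*√1133/39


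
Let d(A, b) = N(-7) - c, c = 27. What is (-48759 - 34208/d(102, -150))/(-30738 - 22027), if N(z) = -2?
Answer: 1379803/1530185 ≈ 0.90172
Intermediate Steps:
d(A, b) = -29 (d(A, b) = -2 - 1*27 = -2 - 27 = -29)
(-48759 - 34208/d(102, -150))/(-30738 - 22027) = (-48759 - 34208/(-29))/(-30738 - 22027) = (-48759 - 34208*(-1/29))/(-52765) = (-48759 + 34208/29)*(-1/52765) = -1379803/29*(-1/52765) = 1379803/1530185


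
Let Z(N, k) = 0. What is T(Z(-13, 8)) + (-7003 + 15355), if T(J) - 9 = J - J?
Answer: 8361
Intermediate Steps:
T(J) = 9 (T(J) = 9 + (J - J) = 9 + 0 = 9)
T(Z(-13, 8)) + (-7003 + 15355) = 9 + (-7003 + 15355) = 9 + 8352 = 8361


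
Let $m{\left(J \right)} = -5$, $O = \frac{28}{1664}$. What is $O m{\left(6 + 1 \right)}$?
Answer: $- \frac{35}{416} \approx -0.084135$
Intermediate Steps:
$O = \frac{7}{416}$ ($O = 28 \cdot \frac{1}{1664} = \frac{7}{416} \approx 0.016827$)
$O m{\left(6 + 1 \right)} = \frac{7}{416} \left(-5\right) = - \frac{35}{416}$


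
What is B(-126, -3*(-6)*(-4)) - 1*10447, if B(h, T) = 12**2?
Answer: -10303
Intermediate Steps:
B(h, T) = 144
B(-126, -3*(-6)*(-4)) - 1*10447 = 144 - 1*10447 = 144 - 10447 = -10303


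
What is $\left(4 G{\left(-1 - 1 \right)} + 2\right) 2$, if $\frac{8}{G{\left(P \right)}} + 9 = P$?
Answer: $- \frac{20}{11} \approx -1.8182$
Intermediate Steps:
$G{\left(P \right)} = \frac{8}{-9 + P}$
$\left(4 G{\left(-1 - 1 \right)} + 2\right) 2 = \left(4 \frac{8}{-9 - 2} + 2\right) 2 = \left(4 \frac{8}{-11} + 2\right) 2 = \left(4 \cdot 8 \left(- \frac{1}{11}\right) + 2\right) 2 = \left(4 \left(- \frac{8}{11}\right) + 2\right) 2 = \left(- \frac{32}{11} + 2\right) 2 = \left(- \frac{10}{11}\right) 2 = - \frac{20}{11}$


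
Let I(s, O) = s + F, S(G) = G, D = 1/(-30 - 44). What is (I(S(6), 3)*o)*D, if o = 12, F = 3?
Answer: -54/37 ≈ -1.4595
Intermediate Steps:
D = -1/74 (D = 1/(-74) = -1/74 ≈ -0.013514)
I(s, O) = 3 + s (I(s, O) = s + 3 = 3 + s)
(I(S(6), 3)*o)*D = ((3 + 6)*12)*(-1/74) = (9*12)*(-1/74) = 108*(-1/74) = -54/37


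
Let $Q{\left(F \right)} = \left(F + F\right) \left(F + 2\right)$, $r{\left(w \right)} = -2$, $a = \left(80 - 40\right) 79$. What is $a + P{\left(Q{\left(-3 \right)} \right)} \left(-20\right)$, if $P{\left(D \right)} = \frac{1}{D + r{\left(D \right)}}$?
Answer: $3155$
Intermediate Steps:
$a = 3160$ ($a = \left(80 - 40\right) 79 = 40 \cdot 79 = 3160$)
$Q{\left(F \right)} = 2 F \left(2 + F\right)$
$P{\left(D \right)} = \frac{1}{-2 + D}$ ($P{\left(D \right)} = \frac{1}{D - 2} = \frac{1}{-2 + D}$)
$a + P{\left(Q{\left(-3 \right)} \right)} \left(-20\right) = 3160 + \frac{1}{-2 + 2 \left(-3\right) \left(2 - 3\right)} \left(-20\right) = 3160 + \frac{1}{-2 + 2 \left(-3\right) \left(-1\right)} \left(-20\right) = 3160 + \frac{1}{-2 + 6} \left(-20\right) = 3160 + \frac{1}{4} \left(-20\right) = 3160 - 5 = 3155$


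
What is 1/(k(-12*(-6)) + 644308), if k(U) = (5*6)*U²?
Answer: 1/799828 ≈ 1.2503e-6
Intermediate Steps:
k(U) = 30*U²
1/(k(-12*(-6)) + 644308) = 1/(30*(-12*(-6))² + 644308) = 1/(30*72² + 644308) = 1/(30*5184 + 644308) = 1/(155520 + 644308) = 1/799828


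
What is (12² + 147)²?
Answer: 84681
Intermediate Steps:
(12² + 147)² = (144 + 147)² = 291² = 84681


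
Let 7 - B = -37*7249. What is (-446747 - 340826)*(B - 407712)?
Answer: 109860132916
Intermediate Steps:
B = 268220 (B = 7 - (-37)*7249 = 7 - 1*(-268213) = 7 + 268213 = 268220)
(-446747 - 340826)*(B - 407712) = (-446747 - 340826)*(268220 - 407712) = -787573*(-139492) = 109860132916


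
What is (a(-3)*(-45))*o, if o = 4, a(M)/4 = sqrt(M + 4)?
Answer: -720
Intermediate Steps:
a(M) = 4*sqrt(4 + M) (a(M) = 4*sqrt(M + 4) = 4*sqrt(4 + M))
(a(-3)*(-45))*o = ((4*sqrt(4 - 3))*(-45))*4 = ((4*sqrt(1))*(-45))*4 = ((4*1)*(-45))*4 = (4*(-45))*4 = -180*4 = -720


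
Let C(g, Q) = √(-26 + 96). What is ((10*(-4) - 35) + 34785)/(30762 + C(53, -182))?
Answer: 533874510/473150287 - 17355*√70/473150287 ≈ 1.1280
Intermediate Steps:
C(g, Q) = √70
((10*(-4) - 35) + 34785)/(30762 + C(53, -182)) = ((10*(-4) - 35) + 34785)/(30762 + √70) = ((-40 - 35) + 34785)/(30762 + √70) = (-75 + 34785)/(30762 + √70) = 34710/(30762 + √70)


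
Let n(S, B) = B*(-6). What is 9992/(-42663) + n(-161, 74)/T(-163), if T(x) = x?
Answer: 17313676/6954069 ≈ 2.4897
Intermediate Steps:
n(S, B) = -6*B
9992/(-42663) + n(-161, 74)/T(-163) = 9992/(-42663) - 6*74/(-163) = 9992*(-1/42663) - 444*(-1/163) = -9992/42663 + 444/163 = 17313676/6954069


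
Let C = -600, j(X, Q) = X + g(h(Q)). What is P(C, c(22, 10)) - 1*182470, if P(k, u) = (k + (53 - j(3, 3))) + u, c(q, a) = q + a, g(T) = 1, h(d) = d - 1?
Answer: -182989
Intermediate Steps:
h(d) = -1 + d
j(X, Q) = 1 + X (j(X, Q) = X + 1 = 1 + X)
c(q, a) = a + q
P(k, u) = 49 + k + u (P(k, u) = (k + (53 - (1 + 3))) + u = (k + (53 - 1*4)) + u = (k + (53 - 4)) + u = (k + 49) + u = (49 + k) + u = 49 + k + u)
P(C, c(22, 10)) - 1*182470 = (49 - 600 + (10 + 22)) - 1*182470 = (49 - 600 + 32) - 182470 = -519 - 182470 = -182989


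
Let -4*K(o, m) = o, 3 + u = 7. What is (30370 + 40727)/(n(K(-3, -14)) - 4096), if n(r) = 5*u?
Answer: -71097/4076 ≈ -17.443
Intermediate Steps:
u = 4 (u = -3 + 7 = 4)
K(o, m) = -o/4
n(r) = 20 (n(r) = 5*4 = 20)
(30370 + 40727)/(n(K(-3, -14)) - 4096) = (30370 + 40727)/(20 - 4096) = 71097/(-4076) = 71097*(-1/4076) = -71097/4076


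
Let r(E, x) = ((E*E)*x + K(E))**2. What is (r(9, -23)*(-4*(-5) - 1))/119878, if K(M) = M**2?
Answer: 2742498/5449 ≈ 503.30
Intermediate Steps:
r(E, x) = (E**2 + x*E**2)**2 (r(E, x) = ((E*E)*x + E**2)**2 = (E**2*x + E**2)**2 = (x*E**2 + E**2)**2 = (E**2 + x*E**2)**2)
(r(9, -23)*(-4*(-5) - 1))/119878 = ((9**4*(1 - 23)**2)*(-4*(-5) - 1))/119878 = ((6561*(-22)**2)*(20 - 1))*(1/119878) = ((6561*484)*19)*(1/119878) = (3175524*19)*(1/119878) = 60334956*(1/119878) = 2742498/5449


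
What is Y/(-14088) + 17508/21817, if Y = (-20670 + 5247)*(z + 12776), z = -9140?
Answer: 101975082465/25613158 ≈ 3981.4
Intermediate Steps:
Y = -56078028 (Y = (-20670 + 5247)*(-9140 + 12776) = -15423*3636 = -56078028)
Y/(-14088) + 17508/21817 = -56078028/(-14088) + 17508/21817 = -56078028*(-1/14088) + 17508*(1/21817) = 4673169/1174 + 17508/21817 = 101975082465/25613158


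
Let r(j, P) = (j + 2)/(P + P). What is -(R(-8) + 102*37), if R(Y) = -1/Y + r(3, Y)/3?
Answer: -181153/48 ≈ -3774.0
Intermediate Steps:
r(j, P) = (2 + j)/(2*P) (r(j, P) = (2 + j)/((2*P)) = (2 + j)*(1/(2*P)) = (2 + j)/(2*P))
R(Y) = -1/(6*Y) (R(Y) = -1/Y + ((2 + 3)/(2*Y))/3 = -1/Y + ((½)*5/Y)*(⅓) = -1/Y + (5/(2*Y))*(⅓) = -1/Y + 5/(6*Y) = -1/(6*Y))
-(R(-8) + 102*37) = -(-⅙/(-8) + 102*37) = -(-⅙*(-⅛) + 3774) = -(1/48 + 3774) = -1*181153/48 = -181153/48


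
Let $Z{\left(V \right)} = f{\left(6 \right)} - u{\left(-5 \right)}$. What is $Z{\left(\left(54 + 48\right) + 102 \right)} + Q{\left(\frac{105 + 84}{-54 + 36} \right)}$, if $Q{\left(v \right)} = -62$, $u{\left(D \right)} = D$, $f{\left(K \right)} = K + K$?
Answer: $-45$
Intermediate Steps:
$f{\left(K \right)} = 2 K$
$Z{\left(V \right)} = 17$ ($Z{\left(V \right)} = 2 \cdot 6 - -5 = 12 + 5 = 17$)
$Z{\left(\left(54 + 48\right) + 102 \right)} + Q{\left(\frac{105 + 84}{-54 + 36} \right)} = 17 - 62 = -45$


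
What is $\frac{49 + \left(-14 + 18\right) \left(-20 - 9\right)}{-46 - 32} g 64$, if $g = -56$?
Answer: $- \frac{120064}{39} \approx -3078.6$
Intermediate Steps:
$\frac{49 + \left(-14 + 18\right) \left(-20 - 9\right)}{-46 - 32} g 64 = \frac{49 + \left(-14 + 18\right) \left(-20 - 9\right)}{-46 - 32} \left(-56\right) 64 = \frac{49 + 4 \left(-20 - 9\right)}{-78} \left(-56\right) 64 = \left(49 + 4 \left(-29\right)\right) \left(- \frac{1}{78}\right) \left(-56\right) 64 = \left(49 - 116\right) \left(- \frac{1}{78}\right) \left(-56\right) 64 = \left(-67\right) \left(- \frac{1}{78}\right) \left(-56\right) 64 = \frac{67}{78} \left(-56\right) 64 = \left(- \frac{1876}{39}\right) 64 = - \frac{120064}{39}$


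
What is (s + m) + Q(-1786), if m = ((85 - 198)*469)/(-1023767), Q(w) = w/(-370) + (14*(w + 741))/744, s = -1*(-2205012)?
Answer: 155354500860708227/70455644940 ≈ 2.2050e+6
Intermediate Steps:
s = 2205012
Q(w) = 1729/124 + 1109*w/68820 (Q(w) = w*(-1/370) + (14*(741 + w))*(1/744) = -w/370 + (10374 + 14*w)*(1/744) = -w/370 + (1729/124 + 7*w/372) = 1729/124 + 1109*w/68820)
m = 52997/1023767 (m = -113*469*(-1/1023767) = -52997*(-1/1023767) = 52997/1023767 ≈ 0.051767)
(s + m) + Q(-1786) = (2205012 + 52997/1023767) + (1729/124 + (1109/68820)*(-1786)) = 2257418573201/1023767 + (1729/124 - 990337/34410) = 2257418573201/1023767 - 1021079/68820 = 155354500860708227/70455644940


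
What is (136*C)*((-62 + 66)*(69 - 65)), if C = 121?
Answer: 263296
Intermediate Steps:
(136*C)*((-62 + 66)*(69 - 65)) = (136*121)*((-62 + 66)*(69 - 65)) = 16456*(4*4) = 16456*16 = 263296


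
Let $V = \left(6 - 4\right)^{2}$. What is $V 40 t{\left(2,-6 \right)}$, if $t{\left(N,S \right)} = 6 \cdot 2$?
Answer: $1920$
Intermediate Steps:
$V = 4$ ($V = 2^{2} = 4$)
$t{\left(N,S \right)} = 12$
$V 40 t{\left(2,-6 \right)} = 4 \cdot 40 \cdot 12 = 160 \cdot 12 = 1920$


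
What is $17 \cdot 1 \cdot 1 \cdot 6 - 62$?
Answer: $40$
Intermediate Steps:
$17 \cdot 1 \cdot 1 \cdot 6 - 62 = 17 \cdot 1 \cdot 6 - 62 = 17 \cdot 6 - 62 = 102 - 62 = 40$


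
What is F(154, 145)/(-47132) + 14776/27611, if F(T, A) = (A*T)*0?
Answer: 14776/27611 ≈ 0.53515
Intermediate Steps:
F(T, A) = 0
F(154, 145)/(-47132) + 14776/27611 = 0/(-47132) + 14776/27611 = 0*(-1/47132) + 14776*(1/27611) = 0 + 14776/27611 = 14776/27611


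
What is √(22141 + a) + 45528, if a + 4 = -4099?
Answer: 45528 + √18038 ≈ 45662.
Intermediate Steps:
a = -4103 (a = -4 - 4099 = -4103)
√(22141 + a) + 45528 = √(22141 - 4103) + 45528 = √18038 + 45528 = 45528 + √18038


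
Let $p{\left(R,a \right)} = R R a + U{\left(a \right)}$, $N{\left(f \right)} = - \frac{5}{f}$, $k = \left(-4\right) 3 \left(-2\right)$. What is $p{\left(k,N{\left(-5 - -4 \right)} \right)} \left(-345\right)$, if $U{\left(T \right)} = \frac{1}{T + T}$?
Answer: $- \frac{1987269}{2} \approx -9.9363 \cdot 10^{5}$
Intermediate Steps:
$U{\left(T \right)} = \frac{1}{2 T}$
$k = 24$ ($k = \left(-12\right) \left(-2\right) = 24$)
$p{\left(R,a \right)} = \frac{1}{2 a} + a R^{2}$ ($p{\left(R,a \right)} = R R a + \frac{1}{2 a} = R^{2} a + \frac{1}{2 a} = a R^{2} + \frac{1}{2 a} = \frac{1}{2 a} + a R^{2}$)
$p{\left(k,N{\left(-5 - -4 \right)} \right)} \left(-345\right) = \left(\frac{1}{2 \left(- \frac{5}{-5 - -4}\right)} + - \frac{5}{-5 - -4} \cdot 24^{2}\right) \left(-345\right) = \left(\frac{1}{2 \left(- \frac{5}{-5 + 4}\right)} + - \frac{5}{-5 + 4} \cdot 576\right) \left(-345\right) = \left(\frac{1}{2 \left(- \frac{5}{-1}\right)} + - \frac{5}{-1} \cdot 576\right) \left(-345\right) = \left(\frac{1}{2 \left(\left(-5\right) \left(-1\right)\right)} + \left(-5\right) \left(-1\right) 576\right) \left(-345\right) = \left(\frac{1}{2 \cdot 5} + 5 \cdot 576\right) \left(-345\right) = \left(\frac{1}{2} \cdot \frac{1}{5} + 2880\right) \left(-345\right) = \left(\frac{1}{10} + 2880\right) \left(-345\right) = \frac{28801}{10} \left(-345\right) = - \frac{1987269}{2}$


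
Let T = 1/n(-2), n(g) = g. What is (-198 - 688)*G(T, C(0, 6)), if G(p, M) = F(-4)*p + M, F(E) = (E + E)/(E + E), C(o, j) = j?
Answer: -4873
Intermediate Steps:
F(E) = 1 (F(E) = (2*E)/((2*E)) = (2*E)*(1/(2*E)) = 1)
T = -1/2 (T = 1/(-2) = -1/2 ≈ -0.50000)
G(p, M) = M + p (G(p, M) = 1*p + M = p + M = M + p)
(-198 - 688)*G(T, C(0, 6)) = (-198 - 688)*(6 - 1/2) = -886*11/2 = -4873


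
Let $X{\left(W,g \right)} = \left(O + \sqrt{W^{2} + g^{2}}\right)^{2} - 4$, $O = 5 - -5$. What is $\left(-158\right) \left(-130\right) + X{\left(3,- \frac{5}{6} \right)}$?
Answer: $\frac{743245}{36} + \frac{10 \sqrt{349}}{3} \approx 20708.0$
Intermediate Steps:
$O = 10$ ($O = 5 + 5 = 10$)
$X{\left(W,g \right)} = -4 + \left(10 + \sqrt{W^{2} + g^{2}}\right)^{2}$ ($X{\left(W,g \right)} = \left(10 + \sqrt{W^{2} + g^{2}}\right)^{2} - 4 = -4 + \left(10 + \sqrt{W^{2} + g^{2}}\right)^{2}$)
$\left(-158\right) \left(-130\right) + X{\left(3,- \frac{5}{6} \right)} = \left(-158\right) \left(-130\right) - \left(4 - \left(10 + \sqrt{3^{2} + \left(- \frac{5}{6}\right)^{2}}\right)^{2}\right) = 20540 - \left(4 - \left(10 + \sqrt{9 + \left(\left(-5\right) \frac{1}{6}\right)^{2}}\right)^{2}\right) = 20540 - \left(4 - \left(10 + \sqrt{9 + \left(- \frac{5}{6}\right)^{2}}\right)^{2}\right) = 20540 - \left(4 - \left(10 + \sqrt{9 + \frac{25}{36}}\right)^{2}\right) = 20540 - \left(4 - \left(10 + \sqrt{\frac{349}{36}}\right)^{2}\right) = 20540 - \left(4 - \left(10 + \frac{\sqrt{349}}{6}\right)^{2}\right) = 20536 + \left(10 + \frac{\sqrt{349}}{6}\right)^{2}$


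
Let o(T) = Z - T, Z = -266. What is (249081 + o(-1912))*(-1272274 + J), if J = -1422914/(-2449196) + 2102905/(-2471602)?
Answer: -34482274194424410182195/108097102357 ≈ -3.1899e+11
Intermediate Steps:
J = -29170525467/108097102357 (J = -1422914*(-1/2449196) + 2102905*(-1/2471602) = 711457/1224598 - 300415/353086 = -29170525467/108097102357 ≈ -0.26986)
o(T) = -266 - T
(249081 + o(-1912))*(-1272274 + J) = (249081 + (-266 - 1*(-1912)))*(-1272274 - 29170525467/108097102357) = (249081 + (-266 + 1912))*(-137529161974675285/108097102357) = (249081 + 1646)*(-137529161974675285/108097102357) = 250727*(-137529161974675285/108097102357) = -34482274194424410182195/108097102357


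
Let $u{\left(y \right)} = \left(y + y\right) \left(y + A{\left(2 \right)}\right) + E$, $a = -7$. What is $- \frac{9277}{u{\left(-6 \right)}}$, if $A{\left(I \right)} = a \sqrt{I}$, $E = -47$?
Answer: $\frac{231925}{13487} - \frac{779268 \sqrt{2}}{13487} \approx -64.516$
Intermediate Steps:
$A{\left(I \right)} = - 7 \sqrt{I}$
$u{\left(y \right)} = -47 + 2 y \left(y - 7 \sqrt{2}\right)$ ($u{\left(y \right)} = \left(y + y\right) \left(y - 7 \sqrt{2}\right) - 47 = 2 y \left(y - 7 \sqrt{2}\right) - 47 = -47 + 2 y \left(y - 7 \sqrt{2}\right)$)
$- \frac{9277}{u{\left(-6 \right)}} = - \frac{9277}{-47 + 2 \left(-6\right)^{2} - - 84 \sqrt{2}} = - \frac{9277}{-47 + 2 \cdot 36 + 84 \sqrt{2}} = - \frac{9277}{-47 + 72 + 84 \sqrt{2}} = - \frac{9277}{25 + 84 \sqrt{2}}$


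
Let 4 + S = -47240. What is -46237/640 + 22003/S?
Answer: -549625687/7559040 ≈ -72.711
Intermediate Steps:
S = -47244 (S = -4 - 47240 = -47244)
-46237/640 + 22003/S = -46237/640 + 22003/(-47244) = -46237*1/640 + 22003*(-1/47244) = -46237/640 - 22003/47244 = -549625687/7559040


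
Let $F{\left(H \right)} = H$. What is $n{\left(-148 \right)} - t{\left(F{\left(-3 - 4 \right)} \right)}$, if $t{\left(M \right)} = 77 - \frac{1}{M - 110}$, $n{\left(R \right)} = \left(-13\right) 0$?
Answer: $- \frac{9010}{117} \approx -77.009$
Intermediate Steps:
$n{\left(R \right)} = 0$
$t{\left(M \right)} = 77 - \frac{1}{-110 + M}$
$n{\left(-148 \right)} - t{\left(F{\left(-3 - 4 \right)} \right)} = 0 - \frac{-8471 + 77 \left(-3 - 4\right)}{-110 - 7} = 0 - \frac{-8471 + 77 \left(-7\right)}{-110 - 7} = 0 - \frac{-8471 - 539}{-117} = 0 - \left(- \frac{1}{117}\right) \left(-9010\right) = 0 - \frac{9010}{117} = - \frac{9010}{117}$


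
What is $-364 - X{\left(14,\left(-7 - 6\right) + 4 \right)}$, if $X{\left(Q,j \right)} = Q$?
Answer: $-378$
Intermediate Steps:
$-364 - X{\left(14,\left(-7 - 6\right) + 4 \right)} = -364 - 14 = -378$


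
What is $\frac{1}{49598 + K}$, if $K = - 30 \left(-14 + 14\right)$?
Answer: $\frac{1}{49598} \approx 2.0162 \cdot 10^{-5}$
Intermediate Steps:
$K = 0$ ($K = \left(-30\right) 0 = 0$)
$\frac{1}{49598 + K} = \frac{1}{49598 + 0} = \frac{1}{49598}$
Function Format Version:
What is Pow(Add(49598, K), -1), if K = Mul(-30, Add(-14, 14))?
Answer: Rational(1, 49598) ≈ 2.0162e-5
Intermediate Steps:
K = 0 (K = Mul(-30, 0) = 0)
Pow(Add(49598, K), -1) = Pow(Add(49598, 0), -1) = Pow(49598, -1) = Rational(1, 49598)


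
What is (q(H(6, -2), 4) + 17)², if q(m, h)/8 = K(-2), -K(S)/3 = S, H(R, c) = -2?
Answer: 4225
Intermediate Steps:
K(S) = -3*S
q(m, h) = 48 (q(m, h) = 8*(-3*(-2)) = 8*6 = 48)
(q(H(6, -2), 4) + 17)² = (48 + 17)² = 65² = 4225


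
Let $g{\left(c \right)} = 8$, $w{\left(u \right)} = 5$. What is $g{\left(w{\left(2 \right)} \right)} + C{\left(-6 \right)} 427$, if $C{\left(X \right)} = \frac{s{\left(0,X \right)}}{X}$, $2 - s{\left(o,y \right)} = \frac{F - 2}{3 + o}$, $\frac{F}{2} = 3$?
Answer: $- \frac{355}{9} \approx -39.444$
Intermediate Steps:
$F = 6$ ($F = 2 \cdot 3 = 6$)
$s{\left(o,y \right)} = 2 - \frac{4}{3 + o}$ ($s{\left(o,y \right)} = 2 - \frac{6 - 2}{3 + o} = 2 - \frac{4}{3 + o}$)
$C{\left(X \right)} = \frac{2}{3 X}$ ($C{\left(X \right)} = \frac{2 \frac{1}{3 + 0} \left(1 + 0\right)}{X} = \frac{2 \cdot \frac{1}{3} \cdot 1}{X} = \frac{2}{3 X}$)
$g{\left(w{\left(2 \right)} \right)} + C{\left(-6 \right)} 427 = 8 + \frac{2}{3 \left(-6\right)} 427 = 8 + \frac{2}{3} \left(- \frac{1}{6}\right) 427 = 8 - \frac{427}{9} = - \frac{355}{9}$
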